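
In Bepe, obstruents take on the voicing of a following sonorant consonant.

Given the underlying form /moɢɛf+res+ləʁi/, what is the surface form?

/f/ is a voiceless labiodental fricative. The following trigger /r/ is voiced, so /f/ must become voiced as well.
A voiced labiodental fricative is [v], so the surface segment is [v].
The same rule applies at the second boundary: /s/ → [z] next to /l/.

[moɢɛvrezləʁi]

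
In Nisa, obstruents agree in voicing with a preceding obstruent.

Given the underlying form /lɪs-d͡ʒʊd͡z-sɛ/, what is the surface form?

/d͡ʒ/ is a voiced postalveolar affricate. The preceding trigger /s/ is voiceless, so /d͡ʒ/ must become voiceless as well.
The voiceless postalveolar affricate is [t͡ʃ], so /d͡ʒ/ → [t͡ʃ].
The same rule applies at the second boundary: /s/ → [z] next to /d͡z/.

[lɪst͡ʃʊd͡zzɛ]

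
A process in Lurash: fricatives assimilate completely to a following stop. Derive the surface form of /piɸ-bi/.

/ɸ/ is the segment targeted by the rule; it sits immediately before /b/, so it assimilates completely and surfaces as [b].

[pibbi]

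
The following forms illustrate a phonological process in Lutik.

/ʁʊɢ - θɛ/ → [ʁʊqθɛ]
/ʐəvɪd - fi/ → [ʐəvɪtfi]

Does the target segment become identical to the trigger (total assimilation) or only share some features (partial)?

The segment that alternates is /ɢ/, which surfaces as [q] when adjacent to /θ/.
/ɢ/ is voiced while /θ/ is voiceless; the output [q] is voiceless, matching the trigger — so the feature that spreads is voicing.
Place and manner are unchanged, so the assimilation is partial, not total.
The same holds elsewhere in the data: /d/ → [t] before /f/ (voiced → voiceless, matching voiceless) — only voicing changes, and always toward the following segment.

partial assimilation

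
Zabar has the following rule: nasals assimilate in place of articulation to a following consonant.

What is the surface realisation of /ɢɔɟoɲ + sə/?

[ɢɔɟonsə]

The rule targets /ɲ/ (voiced palatal nasal), which sits before the trigger /s/ (alveolar).
A voiced alveolar nasal is [n], so the surface segment is [n].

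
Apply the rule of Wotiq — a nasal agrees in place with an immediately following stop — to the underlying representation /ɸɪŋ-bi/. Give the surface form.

[ɸɪmbi]

/ŋ/ is a voiced velar nasal. The following trigger /b/ is bilabial, so /ŋ/ must become bilabial as well.
Changing only its place to bilabial gives [m] — the voiced bilabial nasal.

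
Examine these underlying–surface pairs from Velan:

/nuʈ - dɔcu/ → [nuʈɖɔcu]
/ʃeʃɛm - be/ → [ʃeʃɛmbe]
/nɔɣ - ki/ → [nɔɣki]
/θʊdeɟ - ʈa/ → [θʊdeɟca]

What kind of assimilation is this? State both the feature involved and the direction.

progressive place assimilation

Underlying /d/ is realised as [ɖ] next to /ʈ/; /ʈ/ itself does not change.
/d/ is alveolar while /ʈ/ is retroflex; the output [ɖ] is retroflex, matching the trigger — so the feature that spreads is place.
Manner and voice are unchanged, so the assimilation is partial, not total.
The same holds elsewhere in the data: /ʈ/ → [c] after /ɟ/ (retroflex → palatal, matching palatal) — only place changes, and always toward the preceding segment.
Nothing changes in [ʃeʃɛmbe], [nɔɣki]: there the adjacent consonants already agree in place (/b/ and /m/ are both bilabial; /k/ and /ɣ/ are both velar), so these forms are consistent with the same rule.
Since the segment that changes follows the conditioning segment, the assimilation is progressive.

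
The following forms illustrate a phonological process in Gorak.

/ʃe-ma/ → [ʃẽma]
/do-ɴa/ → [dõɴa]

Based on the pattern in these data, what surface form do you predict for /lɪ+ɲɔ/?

[lɪ̃ɲɔ]

The data show regressive nasality assimilation (vowel nasalisation): /e/ → [ẽ] before /m/; /o/ → [õ] before /ɴ/ — a vowel is nasalised by an immediately following nasal consonant.
The vowel /ɪ/ is adjacent to the following nasal /ɲ/, so it acquires [+nasal] and surfaces as [ɪ̃].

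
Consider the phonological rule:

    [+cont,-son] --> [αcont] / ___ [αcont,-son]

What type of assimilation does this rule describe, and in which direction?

regressive manner assimilation

The shared variable α links the value of [cont] on the target to that of the neighbouring obstruent. [cont] distinguishes stops from fricatives — a manner-of-articulation feature — so this is manner assimilation.
The conditioning segment sits to the right of the focus bar, meaning the trigger follows the segment that changes — regressive assimilation.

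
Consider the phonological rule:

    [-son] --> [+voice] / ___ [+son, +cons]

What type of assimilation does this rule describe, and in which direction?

The target ([-son], obstruents) acquires [+voice] next to a sonorant consonant ([+son, +cons]) — it takes on the voicing of its neighbour, so the feature that spreads is voicing.
Since the environment is written after the underscore, the trigger follows the target; the direction is regressive.

regressive voicing assimilation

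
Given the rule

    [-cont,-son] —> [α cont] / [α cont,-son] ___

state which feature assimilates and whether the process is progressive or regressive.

The shared variable α links the value of [cont] on the target to that of the neighbouring obstruent. [cont] distinguishes stops from fricatives — a manner-of-articulation feature — so this is manner assimilation.
Since the environment is written before the underscore, the trigger precedes the target; the direction is progressive.

progressive manner assimilation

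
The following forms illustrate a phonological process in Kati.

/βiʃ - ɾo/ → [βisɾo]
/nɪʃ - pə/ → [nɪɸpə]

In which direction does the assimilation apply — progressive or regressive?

The segment that alternates is /ʃ/, which surfaces as [s] when adjacent to /ɾ/.
/ʃ/ is postalveolar while /ɾ/ is alveolar; the output [s] is alveolar, matching the trigger — so the feature that spreads is place.
The same holds elsewhere in the data: /ʃ/ → [ɸ] before /p/ (postalveolar → bilabial, matching bilabial) — only place changes, and always toward the following segment.
The trigger is the following segment, so the direction is regressive (anticipatory).

regressive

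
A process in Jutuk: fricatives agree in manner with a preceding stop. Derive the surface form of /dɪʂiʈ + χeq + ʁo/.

/χ/ is a voiceless uvular fricative. The preceding trigger /ʈ/ is a stop, so /χ/ must become a stop as well.
A voiceless uvular stop is [q], so the surface segment is [q].
The same rule applies at the second boundary: /ʁ/ → [ɢ] next to /q/.

[dɪʂiʈqeqɢo]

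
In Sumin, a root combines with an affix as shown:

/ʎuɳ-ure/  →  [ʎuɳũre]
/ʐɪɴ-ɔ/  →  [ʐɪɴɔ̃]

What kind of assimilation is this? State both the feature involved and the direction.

The vowel /u/ surfaces as nasalised [ũ] next to the preceding nasal /ɳ/ — it has acquired the [+nasal] feature of its neighbour.
Likewise in the remaining data: /ɔ/ → [ɔ̃] after /ɴ/ — each time a vowel is nasalised next to a preceding nasal.
Because the conditioning nasal is to the left of the vowel that changes, the process is progressive (perseverative).

progressive nasality assimilation (vowel nasalisation)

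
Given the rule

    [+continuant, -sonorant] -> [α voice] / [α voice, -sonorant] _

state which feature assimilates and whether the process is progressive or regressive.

progressive voicing assimilation

The rule copies [voice] from the environment onto the target, so the assimilating feature is voicing.
The conditioning segment sits to the left of the focus bar, meaning the trigger precedes the segment that changes — progressive assimilation.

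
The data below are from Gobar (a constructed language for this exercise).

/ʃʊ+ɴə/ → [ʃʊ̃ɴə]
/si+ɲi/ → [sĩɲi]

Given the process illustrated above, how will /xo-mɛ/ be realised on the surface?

The data show regressive nasality assimilation (vowel nasalisation): /ʊ/ → [ʊ̃] before /ɴ/; /i/ → [ĩ] before /ɲ/ — a vowel is nasalised by an immediately following nasal consonant.
The vowel /o/ is adjacent to the following nasal /m/, so it acquires [+nasal] and surfaces as [õ].

[xõmɛ]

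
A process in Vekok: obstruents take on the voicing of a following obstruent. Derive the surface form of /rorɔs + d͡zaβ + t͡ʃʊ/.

The rule targets /s/ (voiceless alveolar fricative), which sits before the trigger /d͡z/ (voiced).
Changing only its voicing to voiced gives [z] — the voiced alveolar fricative.
At the second juncture, /β/ likewise becomes [ɸ] adjacent to /t͡ʃ/.

[rorɔzd͡zaɸt͡ʃʊ]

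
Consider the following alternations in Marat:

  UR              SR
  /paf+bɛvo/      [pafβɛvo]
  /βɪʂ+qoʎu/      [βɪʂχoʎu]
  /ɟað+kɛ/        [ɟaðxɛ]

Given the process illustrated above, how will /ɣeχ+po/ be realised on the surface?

The data show progressive manner assimilation: /b/ → [β] after /f/; /q/ → [χ] after /ʂ/; /k/ → [x] after /ð/. In each pair only manner changes, matching the preceding consonant, while place and voice stay constant.
The rule targets /p/ (voiceless bilabial stop), which sits after the trigger /χ/ (fricative).
Changing only its manner to fricative gives [ɸ] — the voiceless bilabial fricative.

[ɣeχɸo]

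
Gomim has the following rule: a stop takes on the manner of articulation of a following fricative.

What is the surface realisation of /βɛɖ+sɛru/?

[βɛʐsɛru]

/ɖ/ is a voiced retroflex stop. The following trigger /s/ is a fricative, so /ɖ/ must become a fricative as well.
A voiced retroflex fricative is [ʐ], so the surface segment is [ʐ].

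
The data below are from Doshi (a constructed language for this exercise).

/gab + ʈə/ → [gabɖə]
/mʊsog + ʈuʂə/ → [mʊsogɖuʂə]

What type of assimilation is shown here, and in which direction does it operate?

progressive voicing assimilation

Comparing underlying and surface forms, /ʈ/ → [ɖ] is the alternation; the neighbouring /b/ is constant.
The change voiceless → voiced matches the voicing of the preceding /b/, identifying this as voicing assimilation.
Place and manner are unchanged, so the assimilation is partial, not total.
The same holds elsewhere in the data: /ʈ/ → [ɖ] after /g/ (voiceless → voiced, matching voiced) — only voicing changes, and always toward the preceding segment.
The trigger is the preceding segment, so the direction is progressive (perseverative).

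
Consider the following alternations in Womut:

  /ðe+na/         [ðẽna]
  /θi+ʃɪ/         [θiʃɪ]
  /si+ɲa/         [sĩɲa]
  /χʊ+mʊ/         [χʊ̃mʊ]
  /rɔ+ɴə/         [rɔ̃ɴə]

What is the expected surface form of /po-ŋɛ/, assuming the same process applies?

The data show regressive nasality assimilation (vowel nasalisation): /e/ → [ẽ] before /n/; /i/ → [ĩ] before /ɲ/; /ʊ/ → [ʊ̃] before /m/; /ɔ/ → [ɔ̃] before /ɴ/ — a vowel is nasalised by an immediately following nasal consonant.
No change occurs in [θiʃɪ] because the vowel at the boundary is adjacent to an oral consonant, not a nasal (/i/ next to /ʃ/).
The vowel /o/ is adjacent to the following nasal /ŋ/, so it acquires [+nasal] and surfaces as [õ].

[põŋɛ]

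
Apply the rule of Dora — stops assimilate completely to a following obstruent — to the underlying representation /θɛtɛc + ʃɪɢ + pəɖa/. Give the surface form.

/c/ is the segment targeted by the rule; it sits immediately before /ʃ/, so it assimilates completely and surfaces as [ʃ].
At the second juncture, /ɢ/ likewise becomes [p] adjacent to /p/.

[θɛtɛʃʃɪppəɖa]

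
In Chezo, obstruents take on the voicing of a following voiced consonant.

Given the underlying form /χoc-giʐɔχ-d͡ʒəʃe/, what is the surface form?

/c/ is a voiceless palatal stop. The following trigger /g/ is voiced, so /c/ must become voiced as well.
Changing only its voicing to voiced gives [ɟ] — the voiced palatal stop.
At the second juncture, /χ/ likewise becomes [ʁ] adjacent to /d͡ʒ/.

[χoɟgiʐɔʁd͡ʒəʃe]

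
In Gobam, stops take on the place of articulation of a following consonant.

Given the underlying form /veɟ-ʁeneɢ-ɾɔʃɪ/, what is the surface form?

The rule targets /ɟ/ (voiced palatal stop), which sits before the trigger /ʁ/ (uvular).
A voiced uvular stop is [ɢ], so the surface segment is [ɢ].
The same rule applies at the second boundary: /ɢ/ → [d] next to /ɾ/.

[veɢʁenedɾɔʃɪ]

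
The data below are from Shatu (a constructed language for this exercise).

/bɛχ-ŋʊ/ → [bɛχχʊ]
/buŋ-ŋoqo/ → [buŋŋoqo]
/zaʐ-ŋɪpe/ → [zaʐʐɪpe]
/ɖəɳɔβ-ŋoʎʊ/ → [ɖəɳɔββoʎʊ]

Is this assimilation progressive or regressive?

progressive

The segment that alternates is /ŋ/, which surfaces as [χ] when adjacent to /χ/.
The output [χ] is identical to the trigger /χ/ — every feature (place, manner, voicing) has been copied — so this is total assimilation.
The remaining alternations confirm this: /ŋ/ → [ʐ] after /ʐ/; /ŋ/ → [β] after /β/ — in each case the output is a copy of the preceding consonant.
In [buŋŋoqo] the two consonants at the boundary are already identical (/ŋ/ + /ŋ/), so the rule applies vacuously and nothing changes.
The trigger is the preceding segment, so the direction is progressive (perseverative).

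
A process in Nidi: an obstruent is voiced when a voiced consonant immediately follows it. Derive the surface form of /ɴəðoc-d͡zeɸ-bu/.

/c/ is a voiceless palatal stop. The following trigger /d͡z/ is voiced, so /c/ must become voiced as well.
A voiced palatal stop is [ɟ], so the surface segment is [ɟ].
The same rule applies at the second boundary: /ɸ/ → [β] next to /b/.

[ɴəðoɟd͡zeβbu]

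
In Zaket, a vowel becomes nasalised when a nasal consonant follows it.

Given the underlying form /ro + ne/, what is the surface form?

The vowel /o/ is adjacent to the following nasal /n/, so it acquires [+nasal] and surfaces as [õ].

[rõne]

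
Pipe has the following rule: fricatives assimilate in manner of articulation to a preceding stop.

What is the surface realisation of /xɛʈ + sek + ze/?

/s/ is a voiceless alveolar fricative. The preceding trigger /ʈ/ is a stop, so /s/ must become a stop as well.
The voiceless alveolar stop is [t], so /s/ → [t].
The same rule applies at the second boundary: /z/ → [d] next to /k/.

[xɛʈtekde]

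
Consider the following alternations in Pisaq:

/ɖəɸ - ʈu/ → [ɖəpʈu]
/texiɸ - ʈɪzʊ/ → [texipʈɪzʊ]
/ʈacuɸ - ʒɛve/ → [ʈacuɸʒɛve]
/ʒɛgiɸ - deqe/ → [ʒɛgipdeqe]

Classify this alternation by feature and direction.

The segment that alternates is /ɸ/, which surfaces as [p] when adjacent to /ʈ/.
/ɸ/ is a fricative while /ʈ/ is a stop; the output [p] is a stop, matching the trigger — so the feature that spreads is manner.
Place and voice are unchanged, so the assimilation is partial, not total.
Checking the remaining alternation: /ɸ/ → [p] before /d/ (fricative → stop, matching a stop) — only manner changes, and always toward the following segment.
Nothing changes in [ʈacuɸʒɛve]: there the adjacent consonants already agree in manner (/ɸ/ and /ʒ/ are both fricatives), so this form is consistent with the same rule.
Since the segment that changes precedes the conditioning segment, the assimilation is regressive.

regressive manner assimilation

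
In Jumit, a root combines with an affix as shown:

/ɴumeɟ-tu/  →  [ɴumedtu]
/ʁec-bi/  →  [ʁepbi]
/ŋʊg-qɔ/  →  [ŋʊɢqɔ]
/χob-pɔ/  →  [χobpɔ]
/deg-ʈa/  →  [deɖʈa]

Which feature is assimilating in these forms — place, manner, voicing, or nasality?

place

Underlying /ɟ/ is realised as [d] next to /t/; /t/ itself does not change.
/ɟ/ is palatal while /t/ is alveolar; the output [d] is alveolar, matching the trigger — so the feature that spreads is place.
The other alternating forms pattern the same way: /c/ → [p] before /b/ (palatal → bilabial, matching bilabial); /g/ → [ɢ] before /q/ (velar → uvular, matching uvular); /g/ → [ɖ] before /ʈ/ (velar → retroflex, matching retroflex) — only place changes, and always toward the following segment.
No alternation appears in [χobpɔ]: there the adjacent consonants already agree in place (/b/ and /p/ are both bilabial), so this form is consistent with the same rule.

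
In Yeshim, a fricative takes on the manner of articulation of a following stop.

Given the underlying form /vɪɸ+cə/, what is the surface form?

/ɸ/ is a voiceless bilabial fricative. The following trigger /c/ is a stop, so /ɸ/ must become a stop as well.
The voiceless bilabial stop is [p], so /ɸ/ → [p].

[vɪpcə]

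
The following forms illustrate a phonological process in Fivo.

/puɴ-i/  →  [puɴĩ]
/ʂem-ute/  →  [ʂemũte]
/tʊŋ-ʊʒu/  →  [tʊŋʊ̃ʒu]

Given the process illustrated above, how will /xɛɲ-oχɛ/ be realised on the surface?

The data show progressive nasality assimilation (vowel nasalisation): /i/ → [ĩ] after /ɴ/; /u/ → [ũ] after /m/; /ʊ/ → [ʊ̃] after /ŋ/ — a vowel is nasalised by an immediately preceding nasal consonant.
/o/ sits next to the nasal /ɲ/ and is therefore nasalised to [õ].

[xɛɲõχɛ]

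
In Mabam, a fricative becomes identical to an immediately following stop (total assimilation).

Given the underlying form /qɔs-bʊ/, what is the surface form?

/s/ is the segment targeted by the rule; it sits immediately before /b/, so it assimilates completely and surfaces as [b].

[qɔbbʊ]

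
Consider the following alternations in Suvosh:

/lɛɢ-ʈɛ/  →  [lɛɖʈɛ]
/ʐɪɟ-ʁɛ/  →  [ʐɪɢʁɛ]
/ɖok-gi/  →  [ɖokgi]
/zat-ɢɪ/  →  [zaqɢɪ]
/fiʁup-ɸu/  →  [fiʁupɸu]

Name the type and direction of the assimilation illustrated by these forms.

The segment that alternates is /ɢ/, which surfaces as [ɖ] when adjacent to /ʈ/.
/ɢ/ is uvular while /ʈ/ is retroflex; the output [ɖ] is retroflex, matching the trigger — so the feature that spreads is place.
Manner and voice are unchanged, so the assimilation is partial, not total.
The other alternating forms pattern the same way: /ɟ/ → [ɢ] before /ʁ/ (palatal → uvular, matching uvular); /t/ → [q] before /ɢ/ (alveolar → uvular, matching uvular) — only place changes, and always toward the following segment.
No alternation appears in [ɖokgi], [fiʁupɸu]: there the adjacent consonants already agree in place (/k/ and /g/ are both velar; /p/ and /ɸ/ are both bilabial), so these forms are consistent with the same rule.
The trigger is the following segment, so the direction is regressive (anticipatory).

regressive place assimilation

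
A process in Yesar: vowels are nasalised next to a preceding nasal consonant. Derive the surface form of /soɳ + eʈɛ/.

[soɳẽʈɛ]

/e/ sits next to the nasal /ɳ/ and is therefore nasalised to [ẽ].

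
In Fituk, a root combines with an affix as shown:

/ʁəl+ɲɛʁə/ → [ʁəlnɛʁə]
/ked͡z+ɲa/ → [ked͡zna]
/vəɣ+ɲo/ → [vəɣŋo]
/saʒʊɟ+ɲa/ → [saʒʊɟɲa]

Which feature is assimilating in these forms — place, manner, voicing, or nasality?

The segment that alternates is /ɲ/, which surfaces as [n] when adjacent to /l/.
The change palatal → alveolar matches the place of the preceding /l/, identifying this as place assimilation.
The same holds elsewhere in the data: /ɲ/ → [n] after /d͡z/ (palatal → alveolar, matching alveolar); /ɲ/ → [ŋ] after /ɣ/ (palatal → velar, matching velar) — only place changes, and always toward the preceding segment.
No alternation appears in [saʒʊɟɲa]: there the adjacent consonants already agree in place (/ɲ/ and /ɟ/ are both palatal), so this form is consistent with the same rule.

place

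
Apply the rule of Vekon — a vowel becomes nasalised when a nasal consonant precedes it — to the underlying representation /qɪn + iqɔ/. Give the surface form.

[qɪnĩqɔ]

The vowel /i/ is adjacent to the preceding nasal /n/, so it acquires [+nasal] and surfaces as [ĩ].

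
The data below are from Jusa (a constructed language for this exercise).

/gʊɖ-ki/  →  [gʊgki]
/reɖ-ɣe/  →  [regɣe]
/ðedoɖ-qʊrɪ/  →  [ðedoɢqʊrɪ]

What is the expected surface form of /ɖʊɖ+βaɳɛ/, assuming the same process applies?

[ɖʊbβaɳɛ]

The data show regressive place assimilation: /ɖ/ → [g] before /k/; /ɖ/ → [g] before /ɣ/; /ɖ/ → [ɢ] before /q/. In each pair only place changes, matching the following consonant, while manner and voice stay constant.
/ɖ/ is a voiced retroflex stop. The following trigger /β/ is bilabial, so /ɖ/ must become bilabial as well.
The voiced bilabial stop is [b], so /ɖ/ → [b].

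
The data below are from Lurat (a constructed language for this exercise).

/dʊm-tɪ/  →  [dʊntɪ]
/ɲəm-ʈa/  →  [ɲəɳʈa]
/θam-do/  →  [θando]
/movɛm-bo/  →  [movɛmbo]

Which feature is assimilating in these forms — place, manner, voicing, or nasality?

place

The segment that alternates is /m/, which surfaces as [n] when adjacent to /t/.
The change bilabial → alveolar matches the place of the following /t/, identifying this as place assimilation.
The same holds elsewhere in the data: /m/ → [ɳ] before /ʈ/ (bilabial → retroflex, matching retroflex); /m/ → [n] before /d/ (bilabial → alveolar, matching alveolar) — only place changes, and always toward the following segment.
No alternation appears in [movɛmbo]: there the adjacent consonants already agree in place (/m/ and /b/ are both bilabial), so this form is consistent with the same rule.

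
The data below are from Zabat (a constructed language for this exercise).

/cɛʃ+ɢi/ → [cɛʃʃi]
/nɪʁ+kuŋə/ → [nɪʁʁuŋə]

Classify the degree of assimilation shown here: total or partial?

total assimilation

Comparing underlying and surface forms, /ɢ/ → [ʃ] is the alternation; the neighbouring /ʃ/ is constant.
The output [ʃ] is identical to the trigger /ʃ/ — every feature (place, manner, voicing) has been copied — so this is total assimilation.
The other form behaves the same way: /k/ → [ʁ] after /ʁ/ — in each case the output is a copy of the preceding consonant.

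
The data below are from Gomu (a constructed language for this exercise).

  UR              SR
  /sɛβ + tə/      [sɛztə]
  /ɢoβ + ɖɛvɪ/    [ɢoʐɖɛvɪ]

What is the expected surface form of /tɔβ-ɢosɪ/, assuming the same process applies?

[tɔʁɢosɪ]

The data show regressive place assimilation: /β/ → [z] before /t/; /β/ → [ʐ] before /ɖ/. In each pair only place changes, matching the following consonant, while manner and voice stay constant.
/β/ is a voiced bilabial fricative. The following trigger /ɢ/ is uvular, so /β/ must become uvular as well.
Changing only its place to uvular gives [ʁ] — the voiced uvular fricative.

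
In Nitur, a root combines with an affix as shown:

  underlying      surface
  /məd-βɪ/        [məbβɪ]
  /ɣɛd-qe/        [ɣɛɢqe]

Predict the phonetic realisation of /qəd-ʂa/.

The data show regressive place assimilation: /d/ → [b] before /β/; /d/ → [ɢ] before /q/. In each pair only place changes, matching the following consonant, while manner and voice stay constant.
The rule targets /d/ (voiced alveolar stop), which sits before the trigger /ʂ/ (retroflex).
A voiced retroflex stop is [ɖ], so the surface segment is [ɖ].

[qəɖʂa]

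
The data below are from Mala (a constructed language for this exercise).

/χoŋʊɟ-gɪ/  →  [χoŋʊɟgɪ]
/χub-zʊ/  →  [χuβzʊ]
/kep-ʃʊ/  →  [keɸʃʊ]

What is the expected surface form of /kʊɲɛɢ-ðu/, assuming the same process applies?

[kʊɲɛʁðu]

The data show regressive manner assimilation: /b/ → [β] before /z/; /p/ → [ɸ] before /ʃ/. In each pair only manner changes, matching the following consonant, while place and voice stay constant.
Nothing changes in [χoŋʊɟgɪ]: there the adjacent consonants already agree in manner (/ɟ/ and /g/ are both stops), so this form is consistent with the same rule.
/ɢ/ is a voiced uvular stop. The following trigger /ð/ is a fricative, so /ɢ/ must become a fricative as well.
Changing only its manner to fricative gives [ʁ] — the voiced uvular fricative.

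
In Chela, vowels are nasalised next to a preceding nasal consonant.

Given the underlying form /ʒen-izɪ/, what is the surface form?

[ʒenĩzɪ]

The vowel /i/ is adjacent to the preceding nasal /n/, so it acquires [+nasal] and surfaces as [ĩ].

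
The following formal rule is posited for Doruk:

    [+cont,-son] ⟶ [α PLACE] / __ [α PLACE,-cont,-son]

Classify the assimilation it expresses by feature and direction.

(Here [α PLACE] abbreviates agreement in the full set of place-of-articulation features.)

The shared variable α links the value of the place features (abbreviated [PLACE]) on the target to the same value on the neighbouring segment, so place is the feature that assimilates.
Since the environment is written after the underscore, the trigger follows the target; the direction is regressive.

regressive place assimilation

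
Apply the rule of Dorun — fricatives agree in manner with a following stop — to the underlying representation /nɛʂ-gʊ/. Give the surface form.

The rule targets /ʂ/ (voiceless retroflex fricative), which sits before the trigger /g/ (stop).
A voiceless retroflex stop is [ʈ], so the surface segment is [ʈ].

[nɛʈgʊ]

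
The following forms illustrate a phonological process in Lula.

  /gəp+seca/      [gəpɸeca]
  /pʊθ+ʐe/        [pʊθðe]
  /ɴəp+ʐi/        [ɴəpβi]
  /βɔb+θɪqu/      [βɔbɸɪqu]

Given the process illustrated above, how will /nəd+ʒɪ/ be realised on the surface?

[nədzɪ]

The data show progressive place assimilation: /s/ → [ɸ] after /p/; /ʐ/ → [ð] after /θ/; /ʐ/ → [β] after /p/; /θ/ → [ɸ] after /b/. In each pair only place changes, matching the preceding consonant, while manner and voice stay constant.
/ʒ/ is a voiced postalveolar fricative. The preceding trigger /d/ is alveolar, so /ʒ/ must become alveolar as well.
A voiced alveolar fricative is [z], so the surface segment is [z].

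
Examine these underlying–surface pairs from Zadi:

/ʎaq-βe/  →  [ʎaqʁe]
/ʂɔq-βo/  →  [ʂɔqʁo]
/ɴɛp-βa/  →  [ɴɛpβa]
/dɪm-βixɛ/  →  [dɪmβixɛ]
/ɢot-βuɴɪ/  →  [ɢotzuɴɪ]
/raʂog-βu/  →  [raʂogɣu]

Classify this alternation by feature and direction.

Underlying /β/ is realised as [ʁ] next to /q/; /q/ itself does not change.
/β/ is bilabial while /q/ is uvular; the output [ʁ] is uvular, matching the trigger — so the feature that spreads is place.
Manner and voice are unchanged, so the assimilation is partial, not total.
The same holds elsewhere in the data: /β/ → [z] after /t/ (bilabial → alveolar, matching alveolar); /β/ → [ɣ] after /g/ (bilabial → velar, matching velar) — only place changes, and always toward the preceding segment.
No alternation appears in [ɴɛpβa], [dɪmβixɛ]: there the adjacent consonants already agree in place (/β/ and /p/ are both bilabial; /β/ and /m/ are both bilabial), so these forms are consistent with the same rule.
The trigger is the preceding segment, so the direction is progressive (perseverative).

progressive place assimilation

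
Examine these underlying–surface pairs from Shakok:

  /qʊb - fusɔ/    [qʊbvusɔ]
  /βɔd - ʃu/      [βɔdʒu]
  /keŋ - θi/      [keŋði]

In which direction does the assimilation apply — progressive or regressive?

The segment that alternates is /f/, which surfaces as [v] when adjacent to /b/.
/f/ is voiceless while /b/ is voiced; the output [v] is voiced, matching the trigger — so the feature that spreads is voicing.
The other alternating forms pattern the same way: /ʃ/ → [ʒ] after /d/ (voiceless → voiced, matching voiced); /θ/ → [ð] after /ŋ/ (voiceless → voiced, matching voiced) — only voicing changes, and always toward the preceding segment.
Since the segment that changes follows the conditioning segment, the assimilation is progressive.

progressive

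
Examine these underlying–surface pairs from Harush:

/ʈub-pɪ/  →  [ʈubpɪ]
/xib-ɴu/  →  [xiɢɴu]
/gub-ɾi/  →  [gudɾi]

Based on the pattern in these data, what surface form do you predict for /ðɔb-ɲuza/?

[ðɔɟɲuza]

The data show regressive place assimilation: /b/ → [ɢ] before /ɴ/; /b/ → [d] before /ɾ/. In each pair only place changes, matching the following consonant, while manner and voice stay constant.
Nothing changes in [ʈubpɪ]: there the adjacent consonants already agree in place (/b/ and /p/ are both bilabial), so this form is consistent with the same rule.
/b/ is a voiced bilabial stop. The following trigger /ɲ/ is palatal, so /b/ must become palatal as well.
Changing only its place to palatal gives [ɟ] — the voiced palatal stop.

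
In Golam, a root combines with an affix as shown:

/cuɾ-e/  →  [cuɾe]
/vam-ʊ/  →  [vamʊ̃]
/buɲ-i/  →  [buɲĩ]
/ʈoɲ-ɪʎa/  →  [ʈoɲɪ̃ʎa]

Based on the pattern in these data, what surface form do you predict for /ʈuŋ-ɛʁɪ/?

[ʈuŋɛ̃ʁɪ]

The data show progressive nasality assimilation (vowel nasalisation): /ʊ/ → [ʊ̃] after /m/; /i/ → [ĩ] after /ɲ/; /ɪ/ → [ɪ̃] after /ɲ/ — a vowel is nasalised by an immediately preceding nasal consonant.
No change occurs in [cuɾe] because the vowel at the boundary is adjacent to an oral consonant, not a nasal (/e/ next to /ɾ/).
The vowel /ɛ/ is adjacent to the preceding nasal /ŋ/, so it acquires [+nasal] and surfaces as [ɛ̃].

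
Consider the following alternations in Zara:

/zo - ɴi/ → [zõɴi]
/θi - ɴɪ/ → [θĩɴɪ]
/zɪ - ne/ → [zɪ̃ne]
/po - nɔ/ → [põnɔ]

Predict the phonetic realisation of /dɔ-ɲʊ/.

The data show regressive nasality assimilation (vowel nasalisation): /o/ → [õ] before /ɴ/; /i/ → [ĩ] before /ɴ/; /ɪ/ → [ɪ̃] before /n/; /o/ → [õ] before /n/ — a vowel is nasalised by an immediately following nasal consonant.
/ɔ/ sits next to the nasal /ɲ/ and is therefore nasalised to [ɔ̃].

[dɔ̃ɲʊ]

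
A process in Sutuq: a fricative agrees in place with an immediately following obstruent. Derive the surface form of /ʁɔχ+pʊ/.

/χ/ is a voiceless uvular fricative. The following trigger /p/ is bilabial, so /χ/ must become bilabial as well.
Changing only its place to bilabial gives [ɸ] — the voiceless bilabial fricative.

[ʁɔɸpʊ]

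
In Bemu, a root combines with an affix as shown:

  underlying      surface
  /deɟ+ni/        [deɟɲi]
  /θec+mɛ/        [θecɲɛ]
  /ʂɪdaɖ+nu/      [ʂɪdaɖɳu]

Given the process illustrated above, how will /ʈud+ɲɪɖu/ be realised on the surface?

The data show progressive place assimilation: /n/ → [ɲ] after /ɟ/; /m/ → [ɲ] after /c/; /n/ → [ɳ] after /ɖ/. In each pair only place changes, matching the preceding consonant, while manner and voice stay constant.
/ɲ/ is a voiced palatal nasal. The preceding trigger /d/ is alveolar, so /ɲ/ must become alveolar as well.
A voiced alveolar nasal is [n], so the surface segment is [n].

[ʈudnɪɖu]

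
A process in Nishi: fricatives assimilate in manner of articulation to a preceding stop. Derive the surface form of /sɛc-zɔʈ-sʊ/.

[sɛcdɔʈtʊ]

The rule targets /z/ (voiced alveolar fricative), which sits after the trigger /c/ (stop).
Changing only its manner to stop gives [d] — the voiced alveolar stop.
At the second juncture, /s/ likewise becomes [t] adjacent to /ʈ/.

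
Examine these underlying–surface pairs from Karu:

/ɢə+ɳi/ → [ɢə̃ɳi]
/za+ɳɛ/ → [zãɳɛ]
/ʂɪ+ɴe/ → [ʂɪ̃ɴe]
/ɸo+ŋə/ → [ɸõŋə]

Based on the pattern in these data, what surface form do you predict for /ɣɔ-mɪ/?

The data show regressive nasality assimilation (vowel nasalisation): /ə/ → [ə̃] before /ɳ/; /a/ → [ã] before /ɳ/; /ɪ/ → [ɪ̃] before /ɴ/; /o/ → [õ] before /ŋ/ — a vowel is nasalised by an immediately following nasal consonant.
/ɔ/ sits next to the nasal /m/ and is therefore nasalised to [ɔ̃].

[ɣɔ̃mɪ]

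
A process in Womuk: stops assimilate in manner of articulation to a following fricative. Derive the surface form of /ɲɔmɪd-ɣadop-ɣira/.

[ɲɔmɪzɣadoɸɣira]

The rule targets /d/ (voiced alveolar stop), which sits before the trigger /ɣ/ (fricative).
A voiced alveolar fricative is [z], so the surface segment is [z].
At the second juncture, /p/ likewise becomes [ɸ] adjacent to /ɣ/.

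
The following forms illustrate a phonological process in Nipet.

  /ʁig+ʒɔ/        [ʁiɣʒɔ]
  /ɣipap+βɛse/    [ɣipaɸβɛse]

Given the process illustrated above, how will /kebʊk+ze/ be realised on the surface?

The data show regressive manner assimilation: /g/ → [ɣ] before /ʒ/; /p/ → [ɸ] before /β/. In each pair only manner changes, matching the following consonant, while place and voice stay constant.
/k/ is a voiceless velar stop. The following trigger /z/ is a fricative, so /k/ must become a fricative as well.
The voiceless velar fricative is [x], so /k/ → [x].

[kebʊxze]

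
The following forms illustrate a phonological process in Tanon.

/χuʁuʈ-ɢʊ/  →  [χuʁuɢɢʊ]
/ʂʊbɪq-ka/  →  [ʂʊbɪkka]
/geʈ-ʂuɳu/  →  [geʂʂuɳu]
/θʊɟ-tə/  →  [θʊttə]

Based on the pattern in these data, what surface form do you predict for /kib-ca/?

The data show regressive total assimilation (/ʈ/ → [ɢ] before /ɢ/; /q/ → [k] before /k/; /ʈ/ → [ʂ] before /ʂ/; /ɟ/ → [t] before /t/): in every case the target segment becomes identical to its following neighbour, copying more than a single feature.
/b/ is the segment targeted by the rule; it sits immediately before /c/, so it assimilates completely and surfaces as [c].

[kicca]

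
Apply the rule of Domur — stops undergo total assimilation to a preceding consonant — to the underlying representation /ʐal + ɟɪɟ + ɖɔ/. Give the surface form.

/ɟ/ is the segment targeted by the rule; it sits immediately after /l/, so it assimilates completely and surfaces as [l].
The same rule applies at the second boundary: /ɖ/ → [ɟ] next to /ɟ/.

[ʐallɪɟɟɔ]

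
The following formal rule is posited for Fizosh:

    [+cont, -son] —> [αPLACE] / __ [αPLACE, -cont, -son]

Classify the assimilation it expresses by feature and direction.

regressive place assimilation

The rule copies the place features (abbreviated [PLACE]) from the environment onto the target, so the assimilating feature is place.
Since the environment is written after the underscore, the trigger follows the target; the direction is regressive.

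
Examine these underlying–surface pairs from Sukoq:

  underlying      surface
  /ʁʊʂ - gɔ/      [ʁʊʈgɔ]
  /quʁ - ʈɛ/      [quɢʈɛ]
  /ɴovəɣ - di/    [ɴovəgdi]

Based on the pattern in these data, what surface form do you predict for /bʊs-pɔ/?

The data show regressive manner assimilation: /ʂ/ → [ʈ] before /g/; /ʁ/ → [ɢ] before /ʈ/; /ɣ/ → [g] before /d/. In each pair only manner changes, matching the following consonant, while place and voice stay constant.
The rule targets /s/ (voiceless alveolar fricative), which sits before the trigger /p/ (stop).
Changing only its manner to stop gives [t] — the voiceless alveolar stop.

[bʊtpɔ]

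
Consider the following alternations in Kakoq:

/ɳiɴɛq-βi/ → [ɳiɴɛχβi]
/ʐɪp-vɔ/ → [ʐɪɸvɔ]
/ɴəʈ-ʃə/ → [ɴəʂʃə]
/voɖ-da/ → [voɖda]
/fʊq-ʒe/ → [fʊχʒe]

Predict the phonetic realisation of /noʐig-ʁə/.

[noʐiɣʁə]

The data show regressive manner assimilation: /q/ → [χ] before /β/; /p/ → [ɸ] before /v/; /ʈ/ → [ʂ] before /ʃ/; /q/ → [χ] before /ʒ/. In each pair only manner changes, matching the following consonant, while place and voice stay constant.
No alternation appears in [voɖda]: there the adjacent consonants already agree in manner (/ɖ/ and /d/ are both stops), so this form is consistent with the same rule.
/g/ is a voiced velar stop. The following trigger /ʁ/ is a fricative, so /g/ must become a fricative as well.
A voiced velar fricative is [ɣ], so the surface segment is [ɣ].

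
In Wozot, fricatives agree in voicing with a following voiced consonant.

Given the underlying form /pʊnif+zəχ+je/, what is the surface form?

The rule targets /f/ (voiceless labiodental fricative), which sits before the trigger /z/ (voiced).
The voiced labiodental fricative is [v], so /f/ → [v].
At the second juncture, /χ/ likewise becomes [ʁ] adjacent to /j/.

[pʊnivzəʁje]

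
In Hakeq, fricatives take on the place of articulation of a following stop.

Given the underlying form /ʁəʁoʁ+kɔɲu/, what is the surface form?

/ʁ/ is a voiced uvular fricative. The following trigger /k/ is velar, so /ʁ/ must become velar as well.
Changing only its place to velar gives [ɣ] — the voiced velar fricative.

[ʁəʁoɣkɔɲu]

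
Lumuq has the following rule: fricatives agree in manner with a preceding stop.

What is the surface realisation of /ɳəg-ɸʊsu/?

[ɳəgpʊsu]

The rule targets /ɸ/ (voiceless bilabial fricative), which sits after the trigger /g/ (stop).
A voiceless bilabial stop is [p], so the surface segment is [p].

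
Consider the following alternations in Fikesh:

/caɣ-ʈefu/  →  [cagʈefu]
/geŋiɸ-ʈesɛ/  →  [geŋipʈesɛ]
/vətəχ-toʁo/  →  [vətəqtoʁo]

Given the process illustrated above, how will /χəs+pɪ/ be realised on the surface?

The data show regressive manner assimilation: /ɣ/ → [g] before /ʈ/; /ɸ/ → [p] before /ʈ/; /χ/ → [q] before /t/. In each pair only manner changes, matching the following consonant, while place and voice stay constant.
/s/ is a voiceless alveolar fricative. The following trigger /p/ is a stop, so /s/ must become a stop as well.
Changing only its manner to stop gives [t] — the voiceless alveolar stop.

[χətpɪ]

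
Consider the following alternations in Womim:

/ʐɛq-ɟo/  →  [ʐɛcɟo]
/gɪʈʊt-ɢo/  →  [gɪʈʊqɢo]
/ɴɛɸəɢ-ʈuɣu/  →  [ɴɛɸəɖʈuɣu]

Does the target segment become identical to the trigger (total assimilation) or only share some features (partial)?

partial assimilation

Underlying /q/ is realised as [c] next to /ɟ/; /ɟ/ itself does not change.
The change uvular → palatal matches the place of the following /ɟ/, identifying this as place assimilation.
Manner and voice are unchanged, so the assimilation is partial, not total.
The same holds elsewhere in the data: /t/ → [q] before /ɢ/ (alveolar → uvular, matching uvular); /ɢ/ → [ɖ] before /ʈ/ (uvular → retroflex, matching retroflex) — only place changes, and always toward the following segment.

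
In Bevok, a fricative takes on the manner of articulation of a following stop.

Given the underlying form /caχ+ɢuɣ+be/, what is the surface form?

The rule targets /χ/ (voiceless uvular fricative), which sits before the trigger /ɢ/ (stop).
Changing only its manner to stop gives [q] — the voiceless uvular stop.
At the second juncture, /ɣ/ likewise becomes [g] adjacent to /b/.

[caqɢugbe]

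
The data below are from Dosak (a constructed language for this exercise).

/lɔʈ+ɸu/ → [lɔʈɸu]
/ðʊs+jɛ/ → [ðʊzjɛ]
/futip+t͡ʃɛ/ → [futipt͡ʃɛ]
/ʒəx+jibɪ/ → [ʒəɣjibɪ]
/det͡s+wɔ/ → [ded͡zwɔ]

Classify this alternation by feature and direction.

regressive voicing assimilation

Underlying /s/ is realised as [z] next to /j/; /j/ itself does not change.
The change voiceless → voiced matches the voicing of the following /j/, identifying this as voicing assimilation.
Place and manner are unchanged, so the assimilation is partial, not total.
Checking the remaining alternations: /x/ → [ɣ] before /j/ (voiceless → voiced, matching voiced); /t͡s/ → [d͡z] before /w/ (voiceless → voiced, matching voiced) — only voicing changes, and always toward the following segment.
No alternation appears in [lɔʈɸu], [futipt͡ʃɛ]: there the adjacent consonants already agree in voicing (/ʈ/ and /ɸ/ are both voiceless; /p/ and /t͡ʃ/ are both voiceless), so these forms are consistent with the same rule.
The trigger is the following segment, so the direction is regressive (anticipatory).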